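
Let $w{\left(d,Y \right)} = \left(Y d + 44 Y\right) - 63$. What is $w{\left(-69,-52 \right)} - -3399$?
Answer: $4636$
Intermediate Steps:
$w{\left(d,Y \right)} = -63 + 44 Y + Y d$ ($w{\left(d,Y \right)} = \left(44 Y + Y d\right) - 63 = -63 + 44 Y + Y d$)
$w{\left(-69,-52 \right)} - -3399 = \left(-63 + 44 \left(-52\right) - -3588\right) - -3399 = \left(-63 - 2288 + 3588\right) + 3399 = 1237 + 3399 = 4636$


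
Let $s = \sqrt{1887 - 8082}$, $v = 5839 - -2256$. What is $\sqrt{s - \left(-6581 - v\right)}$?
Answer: $\sqrt{14676 + i \sqrt{6195}} \approx 121.15 + 0.3249 i$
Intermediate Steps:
$v = 8095$ ($v = 5839 + 2256 = 8095$)
$s = i \sqrt{6195}$ ($s = \sqrt{-6195} = i \sqrt{6195} \approx 78.708 i$)
$\sqrt{s - \left(-6581 - v\right)} = \sqrt{i \sqrt{6195} - \left(-6581 - 8095\right)} = \sqrt{i \sqrt{6195} - -14676} = \sqrt{i \sqrt{6195} + \left(-3688 + 18364\right)} = \sqrt{i \sqrt{6195} + 14676} = \sqrt{14676 + i \sqrt{6195}}$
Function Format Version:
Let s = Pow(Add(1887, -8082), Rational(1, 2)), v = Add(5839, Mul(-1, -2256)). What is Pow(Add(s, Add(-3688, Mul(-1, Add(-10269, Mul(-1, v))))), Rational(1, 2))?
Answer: Pow(Add(14676, Mul(I, Pow(6195, Rational(1, 2)))), Rational(1, 2)) ≈ Add(121.15, Mul(0.3249, I))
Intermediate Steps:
v = 8095 (v = Add(5839, 2256) = 8095)
s = Mul(I, Pow(6195, Rational(1, 2))) (s = Pow(-6195, Rational(1, 2)) = Mul(I, Pow(6195, Rational(1, 2))) ≈ Mul(78.708, I))
Pow(Add(s, Add(-3688, Mul(-1, Add(-10269, Mul(-1, v))))), Rational(1, 2)) = Pow(Add(Mul(I, Pow(6195, Rational(1, 2))), Add(-3688, Mul(-1, Add(-10269, Mul(-1, 8095))))), Rational(1, 2)) = Pow(Add(Mul(I, Pow(6195, Rational(1, 2))), Add(-3688, Mul(-1, Add(-10269, -8095)))), Rational(1, 2)) = Pow(Add(Mul(I, Pow(6195, Rational(1, 2))), Add(-3688, Mul(-1, -18364))), Rational(1, 2)) = Pow(Add(Mul(I, Pow(6195, Rational(1, 2))), Add(-3688, 18364)), Rational(1, 2)) = Pow(Add(Mul(I, Pow(6195, Rational(1, 2))), 14676), Rational(1, 2)) = Pow(Add(14676, Mul(I, Pow(6195, Rational(1, 2)))), Rational(1, 2))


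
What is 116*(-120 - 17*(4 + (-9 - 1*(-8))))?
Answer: -19836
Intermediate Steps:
116*(-120 - 17*(4 + (-9 - 1*(-8)))) = 116*(-120 - 17*(4 + (-9 + 8))) = 116*(-120 - 17*(4 - 1)) = 116*(-120 - 17*3) = 116*(-120 - 51) = 116*(-171) = -19836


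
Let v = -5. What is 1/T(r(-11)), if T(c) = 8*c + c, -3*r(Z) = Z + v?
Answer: 1/48 ≈ 0.020833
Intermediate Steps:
r(Z) = 5/3 - Z/3 (r(Z) = -(Z - 5)/3 = -(-5 + Z)/3 = 5/3 - Z/3)
T(c) = 9*c
1/T(r(-11)) = 1/(9*(5/3 - ⅓*(-11))) = 1/(9*(5/3 + 11/3)) = 1/(9*(16/3)) = 1/48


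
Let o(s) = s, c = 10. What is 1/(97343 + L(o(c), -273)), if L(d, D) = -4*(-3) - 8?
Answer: 1/97347 ≈ 1.0273e-5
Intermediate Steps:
L(d, D) = 4 (L(d, D) = 12 - 8 = 4)
1/(97343 + L(o(c), -273)) = 1/(97343 + 4) = 1/97347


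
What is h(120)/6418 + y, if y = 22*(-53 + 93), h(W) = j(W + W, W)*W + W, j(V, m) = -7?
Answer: 2823560/3209 ≈ 879.89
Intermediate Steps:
h(W) = -6*W (h(W) = -7*W + W = -6*W)
y = 880 (y = 22*40 = 880)
h(120)/6418 + y = -6*120/6418 + 880 = -720*1/6418 + 880 = -360/3209 + 880 = 2823560/3209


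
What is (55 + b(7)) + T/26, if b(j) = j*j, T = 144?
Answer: 1424/13 ≈ 109.54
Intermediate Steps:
b(j) = j²
(55 + b(7)) + T/26 = (55 + 7²) + 144/26 = (55 + 49) + 144*(1/26) = 104 + 72/13 = 1424/13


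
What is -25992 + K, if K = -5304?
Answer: -31296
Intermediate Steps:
-25992 + K = -25992 - 5304 = -31296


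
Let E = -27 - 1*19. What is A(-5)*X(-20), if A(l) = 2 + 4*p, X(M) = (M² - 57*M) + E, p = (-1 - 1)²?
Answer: 26892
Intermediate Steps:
E = -46 (E = -27 - 19 = -46)
p = 4 (p = (-2)² = 4)
X(M) = -46 + M² - 57*M (X(M) = (M² - 57*M) - 46 = -46 + M² - 57*M)
A(l) = 18 (A(l) = 2 + 4*4 = 2 + 16 = 18)
A(-5)*X(-20) = 18*(-46 + (-20)² - 57*(-20)) = 18*(-46 + 400 + 1140) = 18*1494 = 26892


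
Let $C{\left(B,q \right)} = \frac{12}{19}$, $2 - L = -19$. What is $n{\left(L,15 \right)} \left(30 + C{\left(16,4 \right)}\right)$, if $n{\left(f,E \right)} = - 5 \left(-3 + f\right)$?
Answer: $- \frac{52380}{19} \approx -2756.8$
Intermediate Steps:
$L = 21$ ($L = 2 - -19 = 2 + 19 = 21$)
$n{\left(f,E \right)} = 15 - 5 f$
$C{\left(B,q \right)} = \frac{12}{19}$ ($C{\left(B,q \right)} = 12 \cdot \frac{1}{19} = \frac{12}{19}$)
$n{\left(L,15 \right)} \left(30 + C{\left(16,4 \right)}\right) = \left(15 - 105\right) \left(30 + \frac{12}{19}\right) = \left(15 - 105\right) \frac{582}{19} = \left(-90\right) \frac{582}{19} = - \frac{52380}{19}$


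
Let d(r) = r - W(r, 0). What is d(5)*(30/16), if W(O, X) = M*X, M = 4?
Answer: 75/8 ≈ 9.3750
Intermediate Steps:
W(O, X) = 4*X
d(r) = r (d(r) = r - 4*0 = r - 1*0 = r + 0 = r)
d(5)*(30/16) = 5*(30/16) = 5*(30*(1/16)) = 5*(15/8) = 75/8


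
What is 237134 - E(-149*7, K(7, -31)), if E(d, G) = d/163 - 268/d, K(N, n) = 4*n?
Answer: 40315958371/170009 ≈ 2.3714e+5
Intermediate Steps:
E(d, G) = -268/d + d/163 (E(d, G) = d*(1/163) - 268/d = d/163 - 268/d = -268/d + d/163)
237134 - E(-149*7, K(7, -31)) = 237134 - (-268/((-149*7)) + (-149*7)/163) = 237134 - (-268/(-1043) + (1/163)*(-1043)) = 237134 - (-268*(-1/1043) - 1043/163) = 237134 - (268/1043 - 1043/163) = 237134 - 1*(-1044165/170009) = 237134 + 1044165/170009 = 40315958371/170009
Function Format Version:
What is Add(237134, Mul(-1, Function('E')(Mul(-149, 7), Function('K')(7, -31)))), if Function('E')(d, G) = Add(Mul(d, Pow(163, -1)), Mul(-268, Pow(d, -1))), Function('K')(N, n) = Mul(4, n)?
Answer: Rational(40315958371, 170009) ≈ 2.3714e+5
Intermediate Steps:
Function('E')(d, G) = Add(Mul(-268, Pow(d, -1)), Mul(Rational(1, 163), d)) (Function('E')(d, G) = Add(Mul(d, Rational(1, 163)), Mul(-268, Pow(d, -1))) = Add(Mul(Rational(1, 163), d), Mul(-268, Pow(d, -1))) = Add(Mul(-268, Pow(d, -1)), Mul(Rational(1, 163), d)))
Add(237134, Mul(-1, Function('E')(Mul(-149, 7), Function('K')(7, -31)))) = Add(237134, Mul(-1, Add(Mul(-268, Pow(Mul(-149, 7), -1)), Mul(Rational(1, 163), Mul(-149, 7))))) = Add(237134, Mul(-1, Add(Mul(-268, Pow(-1043, -1)), Mul(Rational(1, 163), -1043)))) = Add(237134, Mul(-1, Add(Mul(-268, Rational(-1, 1043)), Rational(-1043, 163)))) = Add(237134, Mul(-1, Add(Rational(268, 1043), Rational(-1043, 163)))) = Add(237134, Mul(-1, Rational(-1044165, 170009))) = Add(237134, Rational(1044165, 170009)) = Rational(40315958371, 170009)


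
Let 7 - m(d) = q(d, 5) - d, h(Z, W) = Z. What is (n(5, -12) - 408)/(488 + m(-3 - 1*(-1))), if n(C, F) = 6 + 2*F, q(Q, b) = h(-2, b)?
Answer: -142/165 ≈ -0.86061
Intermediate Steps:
q(Q, b) = -2
m(d) = 9 + d (m(d) = 7 - (-2 - d) = 7 + (2 + d) = 9 + d)
(n(5, -12) - 408)/(488 + m(-3 - 1*(-1))) = ((6 + 2*(-12)) - 408)/(488 + (9 + (-3 - 1*(-1)))) = ((6 - 24) - 408)/(488 + (9 + (-3 + 1))) = (-18 - 408)/(488 + (9 - 2)) = -426/(488 + 7) = -426/495 = -426*1/495 = -142/165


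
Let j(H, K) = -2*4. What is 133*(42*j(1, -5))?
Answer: -44688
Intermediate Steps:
j(H, K) = -8
133*(42*j(1, -5)) = 133*(42*(-8)) = 133*(-336) = -44688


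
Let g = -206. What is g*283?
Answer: -58298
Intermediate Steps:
g*283 = -206*283 = -58298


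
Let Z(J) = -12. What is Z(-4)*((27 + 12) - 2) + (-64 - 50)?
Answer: -558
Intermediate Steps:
Z(-4)*((27 + 12) - 2) + (-64 - 50) = -12*((27 + 12) - 2) + (-64 - 50) = -12*(39 - 2) - 114 = -12*37 - 114 = -444 - 114 = -558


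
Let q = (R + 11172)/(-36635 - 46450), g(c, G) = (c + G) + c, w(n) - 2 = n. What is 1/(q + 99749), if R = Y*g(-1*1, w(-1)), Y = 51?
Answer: 27695/2762544848 ≈ 1.0025e-5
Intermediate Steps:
w(n) = 2 + n
g(c, G) = G + 2*c (g(c, G) = (G + c) + c = G + 2*c)
R = -51 (R = 51*((2 - 1) + 2*(-1*1)) = 51*(1 + 2*(-1)) = 51*(1 - 2) = 51*(-1) = -51)
q = -3707/27695 (q = (-51 + 11172)/(-36635 - 46450) = 11121/(-83085) = 11121*(-1/83085) = -3707/27695 ≈ -0.13385)
1/(q + 99749) = 1/(-3707/27695 + 99749) = 1/(2762544848/27695) = 27695/2762544848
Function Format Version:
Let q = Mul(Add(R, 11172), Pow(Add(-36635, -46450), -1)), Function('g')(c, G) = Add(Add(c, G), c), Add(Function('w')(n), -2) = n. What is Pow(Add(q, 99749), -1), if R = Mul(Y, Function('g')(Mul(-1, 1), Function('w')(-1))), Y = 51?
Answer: Rational(27695, 2762544848) ≈ 1.0025e-5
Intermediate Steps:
Function('w')(n) = Add(2, n)
Function('g')(c, G) = Add(G, Mul(2, c)) (Function('g')(c, G) = Add(Add(G, c), c) = Add(G, Mul(2, c)))
R = -51 (R = Mul(51, Add(Add(2, -1), Mul(2, Mul(-1, 1)))) = Mul(51, Add(1, Mul(2, -1))) = Mul(51, Add(1, -2)) = Mul(51, -1) = -51)
q = Rational(-3707, 27695) (q = Mul(Add(-51, 11172), Pow(Add(-36635, -46450), -1)) = Mul(11121, Pow(-83085, -1)) = Mul(11121, Rational(-1, 83085)) = Rational(-3707, 27695) ≈ -0.13385)
Pow(Add(q, 99749), -1) = Pow(Add(Rational(-3707, 27695), 99749), -1) = Pow(Rational(2762544848, 27695), -1) = Rational(27695, 2762544848)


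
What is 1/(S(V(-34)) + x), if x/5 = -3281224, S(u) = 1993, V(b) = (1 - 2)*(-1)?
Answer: -1/16404127 ≈ -6.0960e-8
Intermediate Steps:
V(b) = 1 (V(b) = -1*(-1) = 1)
x = -16406120 (x = 5*(-3281224) = -16406120)
1/(S(V(-34)) + x) = 1/(1993 - 16406120) = 1/(-16404127) = -1/16404127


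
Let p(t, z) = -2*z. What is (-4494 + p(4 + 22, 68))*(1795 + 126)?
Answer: -8894230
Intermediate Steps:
(-4494 + p(4 + 22, 68))*(1795 + 126) = (-4494 - 2*68)*(1795 + 126) = (-4494 - 136)*1921 = -4630*1921 = -8894230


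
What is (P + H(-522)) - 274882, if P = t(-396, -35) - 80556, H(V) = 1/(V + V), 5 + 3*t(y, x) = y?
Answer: -371216821/1044 ≈ -3.5557e+5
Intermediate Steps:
t(y, x) = -5/3 + y/3
H(V) = 1/(2*V)
P = -242069/3 (P = (-5/3 + (⅓)*(-396)) - 80556 = (-5/3 - 132) - 80556 = -401/3 - 80556 = -242069/3 ≈ -80690.)
(P + H(-522)) - 274882 = (-242069/3 + (½)/(-522)) - 274882 = (-242069/3 + (½)*(-1/522)) - 274882 = (-242069/3 - 1/1044) - 274882 = -84240013/1044 - 274882 = -371216821/1044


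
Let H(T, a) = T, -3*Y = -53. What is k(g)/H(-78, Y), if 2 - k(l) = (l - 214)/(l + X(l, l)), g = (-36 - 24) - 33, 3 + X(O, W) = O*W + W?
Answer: -17227/659880 ≈ -0.026106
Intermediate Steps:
Y = 53/3 (Y = -1/3*(-53) = 53/3 ≈ 17.667)
X(O, W) = -3 + W + O*W (X(O, W) = -3 + (O*W + W) = -3 + (W + O*W) = -3 + W + O*W)
g = -93 (g = -60 - 33 = -93)
k(l) = 2 - (-214 + l)/(-3 + l**2 + 2*l) (k(l) = 2 - (l - 214)/(l + (-3 + l + l*l)) = 2 - (-214 + l)/(l + (-3 + l + l**2)) = 2 - (-214 + l)/(-3 + l**2 + 2*l))
k(g)/H(-78, Y) = ((208 + 2*(-93)**2 + 3*(-93))/(-3 + (-93)**2 + 2*(-93)))/(-78) = ((208 + 2*8649 - 279)/(-3 + 8649 - 186))*(-1/78) = ((208 + 17298 - 279)/8460)*(-1/78) = ((1/8460)*17227)*(-1/78) = (17227/8460)*(-1/78) = -17227/659880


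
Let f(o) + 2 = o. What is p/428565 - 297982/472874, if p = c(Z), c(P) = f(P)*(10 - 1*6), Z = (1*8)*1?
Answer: -21282217809/33776207635 ≈ -0.63009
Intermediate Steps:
f(o) = -2 + o
Z = 8 (Z = 8*1 = 8)
c(P) = -8 + 4*P (c(P) = (-2 + P)*(10 - 1*6) = (-2 + P)*(10 - 6) = (-2 + P)*4 = -8 + 4*P)
p = 24 (p = -8 + 4*8 = -8 + 32 = 24)
p/428565 - 297982/472874 = 24/428565 - 297982/472874 = 24*(1/428565) - 297982*1/472874 = 8/142855 - 148991/236437 = -21282217809/33776207635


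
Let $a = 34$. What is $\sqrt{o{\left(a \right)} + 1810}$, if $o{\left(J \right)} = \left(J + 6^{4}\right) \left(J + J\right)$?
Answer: $15 \sqrt{410} \approx 303.73$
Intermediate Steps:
$o{\left(J \right)} = 2 J \left(1296 + J\right)$ ($o{\left(J \right)} = \left(J + 1296\right) 2 J = \left(1296 + J\right) 2 J = 2 J \left(1296 + J\right)$)
$\sqrt{o{\left(a \right)} + 1810} = \sqrt{2 \cdot 34 \left(1296 + 34\right) + 1810} = \sqrt{2 \cdot 34 \cdot 1330 + 1810} = \sqrt{90440 + 1810} = \sqrt{92250} = 15 \sqrt{410}$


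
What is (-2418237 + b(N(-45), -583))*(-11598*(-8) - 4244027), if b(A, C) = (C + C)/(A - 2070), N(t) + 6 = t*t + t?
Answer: 481854671917699/48 ≈ 1.0039e+13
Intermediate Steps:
N(t) = -6 + t + t² (N(t) = -6 + (t*t + t) = -6 + (t² + t) = -6 + (t + t²) = -6 + t + t²)
b(A, C) = 2*C/(-2070 + A) (b(A, C) = (2*C)/(-2070 + A) = 2*C/(-2070 + A))
(-2418237 + b(N(-45), -583))*(-11598*(-8) - 4244027) = (-2418237 + 2*(-583)/(-2070 + (-6 - 45 + (-45)²)))*(-11598*(-8) - 4244027) = (-2418237 + 2*(-583)/(-2070 + (-6 - 45 + 2025)))*(92784 - 4244027) = (-2418237 + 2*(-583)/(-2070 + 1974))*(-4151243) = (-2418237 + 2*(-583)/(-96))*(-4151243) = (-2418237 + 2*(-583)*(-1/96))*(-4151243) = (-2418237 + 583/48)*(-4151243) = -116074793/48*(-4151243) = 481854671917699/48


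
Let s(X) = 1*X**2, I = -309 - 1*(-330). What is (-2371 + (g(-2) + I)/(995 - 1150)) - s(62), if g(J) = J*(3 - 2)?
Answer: -963344/155 ≈ -6215.1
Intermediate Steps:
I = 21 (I = -309 + 330 = 21)
s(X) = X**2
g(J) = J (g(J) = J*1 = J)
(-2371 + (g(-2) + I)/(995 - 1150)) - s(62) = (-2371 + (-2 + 21)/(995 - 1150)) - 1*62**2 = (-2371 + 19/(-155)) - 1*3844 = (-2371 + 19*(-1/155)) - 3844 = (-2371 - 19/155) - 3844 = -367524/155 - 3844 = -963344/155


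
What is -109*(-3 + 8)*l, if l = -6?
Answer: 3270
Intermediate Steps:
-109*(-3 + 8)*l = -109*(-3 + 8)*(-6) = -545*(-6) = -109*(-30) = 3270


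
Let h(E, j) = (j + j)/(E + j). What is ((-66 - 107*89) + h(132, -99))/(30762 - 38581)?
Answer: 9595/7819 ≈ 1.2271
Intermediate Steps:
h(E, j) = 2*j/(E + j) (h(E, j) = (2*j)/(E + j) = 2*j/(E + j))
((-66 - 107*89) + h(132, -99))/(30762 - 38581) = ((-66 - 107*89) + 2*(-99)/(132 - 99))/(30762 - 38581) = ((-66 - 9523) + 2*(-99)/33)/(-7819) = (-9589 + 2*(-99)*(1/33))*(-1/7819) = (-9589 - 6)*(-1/7819) = -9595*(-1/7819) = 9595/7819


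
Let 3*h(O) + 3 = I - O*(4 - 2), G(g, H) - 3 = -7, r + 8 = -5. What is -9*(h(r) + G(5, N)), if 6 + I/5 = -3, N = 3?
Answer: 102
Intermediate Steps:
r = -13 (r = -8 - 5 = -13)
I = -45 (I = -30 + 5*(-3) = -30 - 15 = -45)
G(g, H) = -4 (G(g, H) = 3 - 7 = -4)
h(O) = -16 - 2*O/3 (h(O) = -1 + (-45 - O*(4 - 2))/3 = -1 + (-45 - O*2)/3 = -1 + (-45 - 2*O)/3 = -1 + (-15 - 2*O/3) = -16 - 2*O/3)
-9*(h(r) + G(5, N)) = -9*((-16 - ⅔*(-13)) - 4) = -9*((-16 + 26/3) - 4) = -9*(-22/3 - 4) = -9*(-34/3) = 102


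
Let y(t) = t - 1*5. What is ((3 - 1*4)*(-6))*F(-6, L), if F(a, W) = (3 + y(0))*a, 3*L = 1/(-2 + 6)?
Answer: 72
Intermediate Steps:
y(t) = -5 + t (y(t) = t - 5 = -5 + t)
L = 1/12 (L = 1/(3*(-2 + 6)) = (1/3)/4 = (1/3)*(1/4) = 1/12 ≈ 0.083333)
F(a, W) = -2*a (F(a, W) = (3 + (-5 + 0))*a = (3 - 5)*a = -2*a)
((3 - 1*4)*(-6))*F(-6, L) = ((3 - 1*4)*(-6))*(-2*(-6)) = ((3 - 4)*(-6))*12 = -1*(-6)*12 = 6*12 = 72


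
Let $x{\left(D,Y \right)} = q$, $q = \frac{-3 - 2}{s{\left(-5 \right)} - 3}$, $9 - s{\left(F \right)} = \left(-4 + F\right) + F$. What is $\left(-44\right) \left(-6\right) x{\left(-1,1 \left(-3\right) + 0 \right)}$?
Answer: $-66$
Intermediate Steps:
$s{\left(F \right)} = 13 - 2 F$ ($s{\left(F \right)} = 9 - \left(\left(-4 + F\right) + F\right) = 9 - \left(-4 + 2 F\right) = 13 - 2 F$)
$q = - \frac{1}{4}$ ($q = \frac{-3 - 2}{\left(13 - -10\right) - 3} = - \frac{5}{\left(13 + 10\right) - 3} = - \frac{5}{23 - 3} = - \frac{5}{20} = \left(-5\right) \frac{1}{20} = - \frac{1}{4} \approx -0.25$)
$x{\left(D,Y \right)} = - \frac{1}{4}$
$\left(-44\right) \left(-6\right) x{\left(-1,1 \left(-3\right) + 0 \right)} = \left(-44\right) \left(-6\right) \left(- \frac{1}{4}\right) = 264 \left(- \frac{1}{4}\right) = -66$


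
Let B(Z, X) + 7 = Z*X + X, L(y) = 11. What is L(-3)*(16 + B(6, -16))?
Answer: -1133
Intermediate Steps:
B(Z, X) = -7 + X + X*Z (B(Z, X) = -7 + (Z*X + X) = -7 + (X*Z + X) = -7 + (X + X*Z) = -7 + X + X*Z)
L(-3)*(16 + B(6, -16)) = 11*(16 + (-7 - 16 - 16*6)) = 11*(16 + (-7 - 16 - 96)) = 11*(16 - 119) = 11*(-103) = -1133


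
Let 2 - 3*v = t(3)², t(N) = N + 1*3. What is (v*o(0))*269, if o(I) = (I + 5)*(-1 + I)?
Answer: 45730/3 ≈ 15243.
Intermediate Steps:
t(N) = 3 + N (t(N) = N + 3 = 3 + N)
o(I) = (-1 + I)*(5 + I) (o(I) = (5 + I)*(-1 + I) = (-1 + I)*(5 + I))
v = -34/3 (v = ⅔ - (3 + 3)²/3 = ⅔ - ⅓*6² = ⅔ - ⅓*36 = ⅔ - 12 = -34/3 ≈ -11.333)
(v*o(0))*269 = -34*(-5 + 0² + 4*0)/3*269 = -34*(-5 + 0 + 0)/3*269 = -34/3*(-5)*269 = (170/3)*269 = 45730/3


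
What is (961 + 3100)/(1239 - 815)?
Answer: 4061/424 ≈ 9.5778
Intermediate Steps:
(961 + 3100)/(1239 - 815) = 4061/424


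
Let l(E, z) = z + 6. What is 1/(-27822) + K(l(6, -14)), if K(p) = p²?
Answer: 1780607/27822 ≈ 64.000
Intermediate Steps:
l(E, z) = 6 + z
1/(-27822) + K(l(6, -14)) = 1/(-27822) + (6 - 14)² = -1/27822 + (-8)² = -1/27822 + 64 = 1780607/27822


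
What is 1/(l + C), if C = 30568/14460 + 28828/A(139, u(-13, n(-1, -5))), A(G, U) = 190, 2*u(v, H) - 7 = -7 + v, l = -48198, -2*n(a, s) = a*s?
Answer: -13737/659982622 ≈ -2.0814e-5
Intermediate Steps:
n(a, s) = -a*s/2
u(v, H) = v/2 (u(v, H) = 7/2 + (-7 + v)/2 = 7/2 + (-7/2 + v/2) = v/2)
C = 2113304/13737 (C = 30568/14460 + 28828/190 = 30568*(1/14460) + 28828*(1/190) = 7642/3615 + 14414/95 = 2113304/13737 ≈ 153.84)
1/(l + C) = 1/(-48198 + 2113304/13737) = 1/(-659982622/13737) = -13737/659982622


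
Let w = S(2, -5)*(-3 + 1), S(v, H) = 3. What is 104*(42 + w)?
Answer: 3744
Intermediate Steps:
w = -6 (w = 3*(-3 + 1) = 3*(-2) = -6)
104*(42 + w) = 104*(42 - 6) = 104*36 = 3744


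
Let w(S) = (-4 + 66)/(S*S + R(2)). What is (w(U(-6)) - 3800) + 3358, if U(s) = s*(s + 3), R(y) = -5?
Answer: -140936/319 ≈ -441.81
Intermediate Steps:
U(s) = s*(3 + s)
w(S) = 62/(-5 + S²) (w(S) = (-4 + 66)/(S*S - 5) = 62/(S² - 5) = 62/(-5 + S²))
(w(U(-6)) - 3800) + 3358 = (62/(-5 + (-6*(3 - 6))²) - 3800) + 3358 = (62/(-5 + (-6*(-3))²) - 3800) + 3358 = (62/(-5 + 18²) - 3800) + 3358 = (62/(-5 + 324) - 3800) + 3358 = (62/319 - 3800) + 3358 = -1212138/319 + 3358 = -140936/319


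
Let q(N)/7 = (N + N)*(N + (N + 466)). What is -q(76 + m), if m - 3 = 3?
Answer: -723240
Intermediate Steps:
m = 6 (m = 3 + 3 = 6)
q(N) = 14*N*(466 + 2*N) (q(N) = 7*((N + N)*(N + (N + 466))) = 7*((2*N)*(N + (466 + N))) = 7*((2*N)*(466 + 2*N)) = 7*(2*N*(466 + 2*N)) = 14*N*(466 + 2*N))
-q(76 + m) = -28*(76 + 6)*(233 + (76 + 6)) = -28*82*(233 + 82) = -28*82*315 = -1*723240 = -723240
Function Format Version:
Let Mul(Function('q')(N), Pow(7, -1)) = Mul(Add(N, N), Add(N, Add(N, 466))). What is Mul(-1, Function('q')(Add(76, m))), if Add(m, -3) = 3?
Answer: -723240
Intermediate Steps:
m = 6 (m = Add(3, 3) = 6)
Function('q')(N) = Mul(14, N, Add(466, Mul(2, N))) (Function('q')(N) = Mul(7, Mul(Add(N, N), Add(N, Add(N, 466)))) = Mul(7, Mul(Mul(2, N), Add(N, Add(466, N)))) = Mul(7, Mul(Mul(2, N), Add(466, Mul(2, N)))) = Mul(7, Mul(2, N, Add(466, Mul(2, N)))) = Mul(14, N, Add(466, Mul(2, N))))
Mul(-1, Function('q')(Add(76, m))) = Mul(-1, Mul(28, Add(76, 6), Add(233, Add(76, 6)))) = Mul(-1, Mul(28, 82, Add(233, 82))) = Mul(-1, Mul(28, 82, 315)) = Mul(-1, 723240) = -723240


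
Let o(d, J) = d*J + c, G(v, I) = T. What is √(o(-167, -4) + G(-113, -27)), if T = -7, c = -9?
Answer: 2*√163 ≈ 25.534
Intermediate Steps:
G(v, I) = -7
o(d, J) = -9 + J*d (o(d, J) = d*J - 9 = J*d - 9 = -9 + J*d)
√(o(-167, -4) + G(-113, -27)) = √((-9 - 4*(-167)) - 7) = √((-9 + 668) - 7) = √(659 - 7) = √652 = 2*√163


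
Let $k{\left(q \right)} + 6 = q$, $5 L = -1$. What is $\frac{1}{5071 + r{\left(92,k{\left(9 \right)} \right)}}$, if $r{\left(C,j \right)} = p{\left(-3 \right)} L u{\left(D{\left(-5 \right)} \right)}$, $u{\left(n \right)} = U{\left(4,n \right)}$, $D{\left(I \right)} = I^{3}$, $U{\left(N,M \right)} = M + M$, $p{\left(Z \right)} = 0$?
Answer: $\frac{1}{5071} \approx 0.0001972$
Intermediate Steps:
$U{\left(N,M \right)} = 2 M$
$L = - \frac{1}{5}$ ($L = \frac{1}{5} \left(-1\right) = - \frac{1}{5} \approx -0.2$)
$k{\left(q \right)} = -6 + q$
$u{\left(n \right)} = 2 n$
$r{\left(C,j \right)} = 0$ ($r{\left(C,j \right)} = 0 \left(- \frac{1}{5}\right) 2 \left(-5\right)^{3} = 0 \cdot 2 \left(-125\right) = 0 \left(-250\right) = 0$)
$\frac{1}{5071 + r{\left(92,k{\left(9 \right)} \right)}} = \frac{1}{5071 + 0} = \frac{1}{5071}$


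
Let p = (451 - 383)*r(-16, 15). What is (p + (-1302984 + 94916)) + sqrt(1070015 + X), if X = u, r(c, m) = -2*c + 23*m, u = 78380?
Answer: -1182432 + 31*sqrt(1195) ≈ -1.1814e+6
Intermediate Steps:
X = 78380
p = 25636 (p = (451 - 383)*(-2*(-16) + 23*15) = 68*(32 + 345) = 68*377 = 25636)
(p + (-1302984 + 94916)) + sqrt(1070015 + X) = (25636 + (-1302984 + 94916)) + sqrt(1070015 + 78380) = (25636 - 1208068) + sqrt(1148395) = -1182432 + 31*sqrt(1195)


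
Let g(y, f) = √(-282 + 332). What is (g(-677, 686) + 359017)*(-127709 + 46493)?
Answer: -29157924672 - 406080*√2 ≈ -2.9159e+10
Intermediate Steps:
g(y, f) = 5*√2 (g(y, f) = √50 = 5*√2)
(g(-677, 686) + 359017)*(-127709 + 46493) = (5*√2 + 359017)*(-127709 + 46493) = (359017 + 5*√2)*(-81216) = -29157924672 - 406080*√2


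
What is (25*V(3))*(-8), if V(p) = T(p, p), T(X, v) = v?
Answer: -600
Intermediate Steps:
V(p) = p
(25*V(3))*(-8) = (25*3)*(-8) = 75*(-8) = -600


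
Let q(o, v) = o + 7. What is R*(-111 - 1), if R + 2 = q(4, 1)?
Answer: -1008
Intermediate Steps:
q(o, v) = 7 + o
R = 9 (R = -2 + (7 + 4) = -2 + 11 = 9)
R*(-111 - 1) = 9*(-111 - 1) = 9*(-112) = -1008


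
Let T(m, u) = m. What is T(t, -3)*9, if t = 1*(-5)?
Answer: -45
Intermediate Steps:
t = -5
T(t, -3)*9 = -5*9 = -45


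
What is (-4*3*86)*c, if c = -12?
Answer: 12384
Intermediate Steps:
(-4*3*86)*c = (-4*3*86)*(-12) = -12*86*(-12) = -1032*(-12) = 12384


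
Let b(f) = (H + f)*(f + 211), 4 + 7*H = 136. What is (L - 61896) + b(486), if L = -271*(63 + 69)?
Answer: 1779522/7 ≈ 2.5422e+5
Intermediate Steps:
H = 132/7 (H = -4/7 + (1/7)*136 = -4/7 + 136/7 = 132/7 ≈ 18.857)
L = -35772 (L = -271*132 = -35772)
b(f) = (211 + f)*(132/7 + f) (b(f) = (132/7 + f)*(f + 211) = (132/7 + f)*(211 + f) = (211 + f)*(132/7 + f))
(L - 61896) + b(486) = (-35772 - 61896) + (27852/7 + 486**2 + (1609/7)*486) = -97668 + (27852/7 + 236196 + 781974/7) = -97668 + 2463198/7 = 1779522/7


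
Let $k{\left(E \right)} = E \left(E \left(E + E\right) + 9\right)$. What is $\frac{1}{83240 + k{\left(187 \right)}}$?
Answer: $\frac{1}{13163329} \approx 7.5969 \cdot 10^{-8}$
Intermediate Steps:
$k{\left(E \right)} = E \left(9 + 2 E^{2}\right)$ ($k{\left(E \right)} = E \left(E 2 E + 9\right) = E \left(2 E^{2} + 9\right) = E \left(9 + 2 E^{2}\right)$)
$\frac{1}{83240 + k{\left(187 \right)}} = \frac{1}{83240 + 187 \left(9 + 2 \cdot 187^{2}\right)} = \frac{1}{83240 + 187 \left(9 + 2 \cdot 34969\right)} = \frac{1}{83240 + 187 \left(9 + 69938\right)} = \frac{1}{83240 + 187 \cdot 69947} = \frac{1}{83240 + 13080089} = \frac{1}{13163329}$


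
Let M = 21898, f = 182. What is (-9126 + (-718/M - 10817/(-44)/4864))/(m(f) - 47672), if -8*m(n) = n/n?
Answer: 21384559961595/111708240071296 ≈ 0.19143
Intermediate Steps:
m(n) = -⅛ (m(n) = -n/(8*n) = -⅛*1 = -⅛)
(-9126 + (-718/M - 10817/(-44)/4864))/(m(f) - 47672) = (-9126 + (-718/21898 - 10817/(-44)/4864))/(-⅛ - 47672) = (-9126 + (-718*1/21898 - 10817*(-1/44)*(1/4864)))/(-381377/8) = (-9126 + (-359/10949 + (10817/44)*(1/4864)))*(-8/381377) = (-9126 + (-359/10949 + 10817/214016))*(-8/381377) = (-9126 + 41603589/2343261184)*(-8/381377) = -21384559961595/2343261184*(-8/381377) = 21384559961595/111708240071296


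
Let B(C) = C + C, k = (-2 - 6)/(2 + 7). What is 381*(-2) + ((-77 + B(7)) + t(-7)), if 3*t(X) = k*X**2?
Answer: -22667/27 ≈ -839.52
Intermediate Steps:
k = -8/9 ≈ -0.88889
t(X) = -8*X**2/27 (t(X) = (-8*X**2/9)/3 = -8*X**2/27)
B(C) = 2*C
381*(-2) + ((-77 + B(7)) + t(-7)) = 381*(-2) + ((-77 + 2*7) - 8/27*(-7)**2) = -762 + ((-77 + 14) - 8/27*49) = -762 + (-63 - 392/27) = -762 - 2093/27 = -22667/27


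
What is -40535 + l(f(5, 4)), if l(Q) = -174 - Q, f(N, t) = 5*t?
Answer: -40729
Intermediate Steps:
-40535 + l(f(5, 4)) = -40535 + (-174 - 5*4) = -40535 + (-174 - 1*20) = -40535 + (-174 - 20) = -40535 - 194 = -40729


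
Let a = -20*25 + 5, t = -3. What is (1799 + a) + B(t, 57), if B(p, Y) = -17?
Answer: 1287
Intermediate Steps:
a = -495 (a = -500 + 5 = -495)
(1799 + a) + B(t, 57) = (1799 - 495) - 17 = 1304 - 17 = 1287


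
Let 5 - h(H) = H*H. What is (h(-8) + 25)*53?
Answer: -1802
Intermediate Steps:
h(H) = 5 - H² (h(H) = 5 - H*H = 5 - H²)
(h(-8) + 25)*53 = ((5 - 1*(-8)²) + 25)*53 = ((5 - 1*64) + 25)*53 = ((5 - 64) + 25)*53 = (-59 + 25)*53 = -34*53 = -1802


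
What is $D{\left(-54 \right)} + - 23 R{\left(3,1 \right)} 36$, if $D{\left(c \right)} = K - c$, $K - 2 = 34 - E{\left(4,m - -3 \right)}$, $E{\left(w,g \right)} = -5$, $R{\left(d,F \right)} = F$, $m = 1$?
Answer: $-733$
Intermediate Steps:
$K = 41$ ($K = 2 + \left(34 - -5\right) = 2 + \left(34 + 5\right) = 2 + 39 = 41$)
$D{\left(c \right)} = 41 - c$
$D{\left(-54 \right)} + - 23 R{\left(3,1 \right)} 36 = \left(41 - -54\right) + \left(-23\right) 1 \cdot 36 = \left(41 + 54\right) - 828 = 95 - 828 = -733$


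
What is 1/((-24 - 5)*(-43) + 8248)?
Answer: 1/9495 ≈ 0.00010532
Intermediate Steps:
1/((-24 - 5)*(-43) + 8248) = 1/(-29*(-43) + 8248) = 1/(1247 + 8248) = 1/9495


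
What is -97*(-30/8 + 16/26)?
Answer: 15811/52 ≈ 304.06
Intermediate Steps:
-97*(-30/8 + 16/26) = -97*(-30*⅛ + 16*(1/26)) = -97*(-15/4 + 8/13) = -97*(-163/52) = 15811/52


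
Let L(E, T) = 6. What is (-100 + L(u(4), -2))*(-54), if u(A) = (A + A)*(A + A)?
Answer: 5076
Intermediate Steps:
u(A) = 4*A² (u(A) = (2*A)*(2*A) = 4*A²)
(-100 + L(u(4), -2))*(-54) = (-100 + 6)*(-54) = -94*(-54) = 5076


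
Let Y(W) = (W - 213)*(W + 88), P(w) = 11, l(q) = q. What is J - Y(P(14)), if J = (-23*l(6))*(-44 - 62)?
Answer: 34626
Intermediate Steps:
Y(W) = (-213 + W)*(88 + W)
J = 14628 (J = (-23*6)*(-44 - 62) = -138*(-106) = 14628)
J - Y(P(14)) = 14628 - (-18744 + 11² - 125*11) = 14628 - (-18744 + 121 - 1375) = 14628 - 1*(-19998) = 14628 + 19998 = 34626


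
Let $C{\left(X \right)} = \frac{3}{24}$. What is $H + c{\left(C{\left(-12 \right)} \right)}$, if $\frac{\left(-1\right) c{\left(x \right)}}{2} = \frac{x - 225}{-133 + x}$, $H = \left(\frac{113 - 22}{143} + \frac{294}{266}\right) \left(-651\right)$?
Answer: $- \frac{252644714}{222167} \approx -1137.2$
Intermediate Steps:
$C{\left(X \right)} = \frac{1}{8}$ ($C{\left(X \right)} = 3 \cdot \frac{1}{24} = \frac{1}{8}$)
$H = - \frac{236964}{209}$ ($H = \left(91 \cdot \frac{1}{143} + 294 \cdot \frac{1}{266}\right) \left(-651\right) = \left(\frac{7}{11} + \frac{21}{19}\right) \left(-651\right) = \frac{364}{209} \left(-651\right) = - \frac{236964}{209} \approx -1133.8$)
$c{\left(x \right)} = - \frac{2 \left(-225 + x\right)}{-133 + x}$ ($c{\left(x \right)} = - 2 \frac{x - 225}{-133 + x} = - 2 \frac{-225 + x}{-133 + x} = - \frac{2 \left(-225 + x\right)}{-133 + x}$)
$H + c{\left(C{\left(-12 \right)} \right)} = - \frac{236964}{209} + \frac{2 \left(225 - \frac{1}{8}\right)}{-133 + \frac{1}{8}} = - \frac{236964}{209} + \frac{2 \left(225 - \frac{1}{8}\right)}{- \frac{1063}{8}} = - \frac{236964}{209} + 2 \left(- \frac{8}{1063}\right) \frac{1799}{8} = - \frac{236964}{209} - \frac{3598}{1063} = - \frac{252644714}{222167}$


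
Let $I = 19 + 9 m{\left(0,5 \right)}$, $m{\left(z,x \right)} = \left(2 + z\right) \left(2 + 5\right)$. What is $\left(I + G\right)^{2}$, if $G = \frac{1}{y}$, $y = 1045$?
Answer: $\frac{22960128676}{1092025} \approx 21025.0$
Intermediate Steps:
$m{\left(z,x \right)} = 14 + 7 z$ ($m{\left(z,x \right)} = \left(2 + z\right) 7 = 14 + 7 z$)
$I = 145$ ($I = 19 + 9 \left(14 + 7 \cdot 0\right) = 19 + 9 \left(14 + 0\right) = 19 + 9 \cdot 14 = 19 + 126 = 145$)
$G = \frac{1}{1045} \approx 0.00095694$
$\left(I + G\right)^{2} = \left(145 + \frac{1}{1045}\right)^{2} = \left(\frac{151526}{1045}\right)^{2} = \frac{22960128676}{1092025}$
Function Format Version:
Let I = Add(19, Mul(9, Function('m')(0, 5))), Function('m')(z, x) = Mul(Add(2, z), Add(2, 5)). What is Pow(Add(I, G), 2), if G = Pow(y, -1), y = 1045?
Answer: Rational(22960128676, 1092025) ≈ 21025.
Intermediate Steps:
Function('m')(z, x) = Add(14, Mul(7, z)) (Function('m')(z, x) = Mul(Add(2, z), 7) = Add(14, Mul(7, z)))
I = 145 (I = Add(19, Mul(9, Add(14, Mul(7, 0)))) = Add(19, Mul(9, Add(14, 0))) = Add(19, Mul(9, 14)) = Add(19, 126) = 145)
G = Rational(1, 1045) (G = Pow(1045, -1) = Rational(1, 1045) ≈ 0.00095694)
Pow(Add(I, G), 2) = Pow(Add(145, Rational(1, 1045)), 2) = Pow(Rational(151526, 1045), 2) = Rational(22960128676, 1092025)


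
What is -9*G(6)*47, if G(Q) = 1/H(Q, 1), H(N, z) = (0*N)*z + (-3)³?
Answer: 47/3 ≈ 15.667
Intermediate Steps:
H(N, z) = -27 (H(N, z) = 0*z - 27 = 0 - 27 = -27)
G(Q) = -1/27 (G(Q) = 1/(-27) = -1/27)
-9*G(6)*47 = -9*(-1/27)*47 = (⅓)*47 = 47/3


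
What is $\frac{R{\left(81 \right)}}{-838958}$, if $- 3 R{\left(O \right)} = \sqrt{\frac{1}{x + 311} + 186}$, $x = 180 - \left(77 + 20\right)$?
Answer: $\frac{\sqrt{28874290}}{991648356} \approx 5.4187 \cdot 10^{-6}$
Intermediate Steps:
$x = 83$ ($x = 180 - 97 = 83$)
$R{\left(O \right)} = - \frac{\sqrt{28874290}}{1182}$ ($R{\left(O \right)} = - \frac{\sqrt{\frac{1}{83 + 311} + 186}}{3} = - \frac{\sqrt{\frac{1}{394} + 186}}{3} = - \frac{\sqrt{\frac{73285}{394}}}{3} = - \frac{\frac{1}{394} \sqrt{28874290}}{3} = - \frac{\sqrt{28874290}}{1182}$)
$\frac{R{\left(81 \right)}}{-838958} = \frac{\left(- \frac{1}{1182}\right) \sqrt{28874290}}{-838958} = - \frac{\sqrt{28874290}}{1182} \left(- \frac{1}{838958}\right) = \frac{\sqrt{28874290}}{991648356}$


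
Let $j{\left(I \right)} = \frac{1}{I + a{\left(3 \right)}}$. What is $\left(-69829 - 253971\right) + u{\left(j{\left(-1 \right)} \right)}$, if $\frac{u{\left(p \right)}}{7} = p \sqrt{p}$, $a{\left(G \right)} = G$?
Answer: $-323800 + \frac{7 \sqrt{2}}{4} \approx -3.238 \cdot 10^{5}$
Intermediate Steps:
$j{\left(I \right)} = \frac{1}{3 + I}$ ($j{\left(I \right)} = \frac{1}{I + 3} = \frac{1}{3 + I}$)
$u{\left(p \right)} = 7 p^{\frac{3}{2}}$ ($u{\left(p \right)} = 7 p \sqrt{p} = 7 p^{\frac{3}{2}}$)
$\left(-69829 - 253971\right) + u{\left(j{\left(-1 \right)} \right)} = \left(-69829 - 253971\right) + 7 \left(\frac{1}{3 - 1}\right)^{\frac{3}{2}} = -323800 + 7 \left(\frac{1}{2}\right)^{\frac{3}{2}} = -323800 + \frac{7}{2 \sqrt{2}} = -323800 + 7 \frac{\sqrt{2}}{4} = -323800 + \frac{7 \sqrt{2}}{4}$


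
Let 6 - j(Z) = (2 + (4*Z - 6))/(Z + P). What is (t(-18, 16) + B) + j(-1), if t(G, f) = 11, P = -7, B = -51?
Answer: -35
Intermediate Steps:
j(Z) = 6 - (-4 + 4*Z)/(-7 + Z) (j(Z) = 6 - (2 + (4*Z - 6))/(Z - 7) = 6 - (2 + (-6 + 4*Z))/(-7 + Z) = 6 - (-4 + 4*Z)/(-7 + Z))
(t(-18, 16) + B) + j(-1) = (11 - 51) + 2*(-19 - 1)/(-7 - 1) = -40 + 2*(-20)/(-8) = -40 + 2*(-⅛)*(-20) = -40 + 5 = -35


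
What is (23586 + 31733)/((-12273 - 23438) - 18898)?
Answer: -55319/54609 ≈ -1.0130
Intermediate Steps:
(23586 + 31733)/((-12273 - 23438) - 18898) = 55319/(-35711 - 18898) = 55319/(-54609) = 55319*(-1/54609) = -55319/54609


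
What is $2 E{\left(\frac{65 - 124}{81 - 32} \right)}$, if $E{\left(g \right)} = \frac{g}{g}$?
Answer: $2$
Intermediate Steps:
$E{\left(g \right)} = 1$
$2 E{\left(\frac{65 - 124}{81 - 32} \right)} = 2 \cdot 1 = 2$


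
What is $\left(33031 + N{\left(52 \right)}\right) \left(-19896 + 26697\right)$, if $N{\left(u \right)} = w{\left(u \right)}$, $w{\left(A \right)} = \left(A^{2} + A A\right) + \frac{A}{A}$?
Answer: $261430440$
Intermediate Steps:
$w{\left(A \right)} = 1 + 2 A^{2}$ ($w{\left(A \right)} = \left(A^{2} + A^{2}\right) + 1 = 2 A^{2} + 1 = 1 + 2 A^{2}$)
$N{\left(u \right)} = 1 + 2 u^{2}$
$\left(33031 + N{\left(52 \right)}\right) \left(-19896 + 26697\right) = \left(33031 + \left(1 + 2 \cdot 52^{2}\right)\right) \left(-19896 + 26697\right) = \left(33031 + \left(1 + 2 \cdot 2704\right)\right) 6801 = \left(33031 + \left(1 + 5408\right)\right) 6801 = \left(33031 + 5409\right) 6801 = 38440 \cdot 6801 = 261430440$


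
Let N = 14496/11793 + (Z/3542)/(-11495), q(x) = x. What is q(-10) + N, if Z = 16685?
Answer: -280769471471/32010360998 ≈ -8.7712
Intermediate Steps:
N = 39334138509/32010360998 (N = 14496/11793 + (16685/3542)/(-11495) = 14496*(1/11793) + (16685*(1/3542))*(-1/11495) = 4832/3931 + (16685/3542)*(-1/11495) = 4832/3931 - 3337/8143058 = 39334138509/32010360998 ≈ 1.2288)
q(-10) + N = -10 + 39334138509/32010360998 = -280769471471/32010360998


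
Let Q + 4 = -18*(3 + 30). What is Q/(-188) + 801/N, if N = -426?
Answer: 4340/3337 ≈ 1.3006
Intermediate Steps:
Q = -598 (Q = -4 - 18*(3 + 30) = -4 - 18*33 = -4 - 594 = -598)
Q/(-188) + 801/N = -598/(-188) + 801/(-426) = -598*(-1/188) + 801*(-1/426) = 299/94 - 267/142 = 4340/3337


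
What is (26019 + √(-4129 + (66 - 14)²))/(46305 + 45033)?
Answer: 8673/30446 + 5*I*√57/91338 ≈ 0.28486 + 0.00041329*I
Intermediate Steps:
(26019 + √(-4129 + (66 - 14)²))/(46305 + 45033) = (26019 + √(-4129 + 52²))/91338 = (26019 + √(-4129 + 2704))*(1/91338) = (26019 + √(-1425))*(1/91338) = (26019 + 5*I*√57)*(1/91338) = 8673/30446 + 5*I*√57/91338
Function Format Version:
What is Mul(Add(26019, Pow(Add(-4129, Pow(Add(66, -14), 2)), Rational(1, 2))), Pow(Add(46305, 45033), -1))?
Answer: Add(Rational(8673, 30446), Mul(Rational(5, 91338), I, Pow(57, Rational(1, 2)))) ≈ Add(0.28486, Mul(0.00041329, I))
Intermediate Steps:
Mul(Add(26019, Pow(Add(-4129, Pow(Add(66, -14), 2)), Rational(1, 2))), Pow(Add(46305, 45033), -1)) = Mul(Add(26019, Pow(Add(-4129, Pow(52, 2)), Rational(1, 2))), Pow(91338, -1)) = Mul(Add(26019, Pow(Add(-4129, 2704), Rational(1, 2))), Rational(1, 91338)) = Mul(Add(26019, Pow(-1425, Rational(1, 2))), Rational(1, 91338)) = Mul(Add(26019, Mul(5, I, Pow(57, Rational(1, 2)))), Rational(1, 91338)) = Add(Rational(8673, 30446), Mul(Rational(5, 91338), I, Pow(57, Rational(1, 2))))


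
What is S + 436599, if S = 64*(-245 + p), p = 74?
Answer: 425655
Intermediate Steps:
S = -10944 (S = 64*(-245 + 74) = 64*(-171) = -10944)
S + 436599 = -10944 + 436599 = 425655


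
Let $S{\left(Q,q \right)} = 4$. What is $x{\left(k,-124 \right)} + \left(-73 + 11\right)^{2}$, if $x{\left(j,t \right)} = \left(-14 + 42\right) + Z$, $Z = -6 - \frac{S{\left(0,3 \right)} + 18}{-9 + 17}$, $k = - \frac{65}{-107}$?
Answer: $\frac{15453}{4} \approx 3863.3$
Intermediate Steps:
$k = \frac{65}{107}$ ($k = \left(-65\right) \left(- \frac{1}{107}\right) = \frac{65}{107} \approx 0.60748$)
$Z = - \frac{35}{4}$ ($Z = -6 - \frac{4 + 18}{-9 + 17} = -6 - \frac{22}{8} = -6 - 22 \cdot \frac{1}{8} = -6 - \frac{11}{4} = - \frac{35}{4} \approx -8.75$)
$x{\left(j,t \right)} = \frac{77}{4}$ ($x{\left(j,t \right)} = \left(-14 + 42\right) - \frac{35}{4} = 28 - \frac{35}{4} = \frac{77}{4}$)
$x{\left(k,-124 \right)} + \left(-73 + 11\right)^{2} = \frac{77}{4} + \left(-73 + 11\right)^{2} = \frac{77}{4} + \left(-62\right)^{2} = \frac{77}{4} + 3844 = \frac{15453}{4}$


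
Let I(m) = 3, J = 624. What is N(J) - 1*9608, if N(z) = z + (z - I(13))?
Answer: -8363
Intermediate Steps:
N(z) = -3 + 2*z (N(z) = z + (z - 1*3) = z + (z - 3) = z + (-3 + z) = -3 + 2*z)
N(J) - 1*9608 = (-3 + 2*624) - 1*9608 = (-3 + 1248) - 9608 = 1245 - 9608 = -8363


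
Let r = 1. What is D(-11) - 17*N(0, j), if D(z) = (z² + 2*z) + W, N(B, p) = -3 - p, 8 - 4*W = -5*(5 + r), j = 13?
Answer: 761/2 ≈ 380.50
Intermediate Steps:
W = 19/2 (W = 2 - (-5)*(5 + 1)/4 = 2 - (-5)*6/4 = 2 - ¼*(-30) = 2 + 15/2 = 19/2 ≈ 9.5000)
D(z) = 19/2 + z² + 2*z (D(z) = (z² + 2*z) + 19/2 = 19/2 + z² + 2*z)
D(-11) - 17*N(0, j) = (19/2 + (-11)² + 2*(-11)) - 17*(-3 - 1*13) = (19/2 + 121 - 22) - 17*(-3 - 13) = 217/2 - 17*(-16) = 217/2 + 272 = 761/2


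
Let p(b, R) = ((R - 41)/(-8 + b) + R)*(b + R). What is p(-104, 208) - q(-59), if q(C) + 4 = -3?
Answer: 300775/14 ≈ 21484.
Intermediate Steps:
q(C) = -7 (q(C) = -4 - 3 = -7)
p(b, R) = (R + b)*(R + (-41 + R)/(-8 + b)) (p(b, R) = ((-41 + R)/(-8 + b) + R)*(R + b) = (R + (-41 + R)/(-8 + b))*(R + b) = (R + b)*(R + (-41 + R)/(-8 + b)))
p(-104, 208) - q(-59) = (-41*208 - 41*(-104) - 7*208² + 208*(-104)² - 104*208² - 7*208*(-104))/(-8 - 104) - 1*(-7) = (-8528 + 4264 - 7*43264 + 208*10816 - 104*43264 + 151424)/(-112) + 7 = -(-8528 + 4264 - 302848 + 2249728 - 4499456 + 151424)/112 + 7 = -1/112*(-2405416) + 7 = 300677/14 + 7 = 300775/14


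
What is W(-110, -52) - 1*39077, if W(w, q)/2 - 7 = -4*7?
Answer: -39119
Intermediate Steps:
W(w, q) = -42 (W(w, q) = 14 + 2*(-4*7) = 14 + 2*(-28) = 14 - 56 = -42)
W(-110, -52) - 1*39077 = -42 - 1*39077 = -42 - 39077 = -39119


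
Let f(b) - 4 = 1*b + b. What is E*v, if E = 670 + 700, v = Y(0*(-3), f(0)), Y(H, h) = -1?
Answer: -1370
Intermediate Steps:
f(b) = 4 + 2*b (f(b) = 4 + (1*b + b) = 4 + (b + b) = 4 + 2*b)
v = -1
E = 1370
E*v = 1370*(-1) = -1370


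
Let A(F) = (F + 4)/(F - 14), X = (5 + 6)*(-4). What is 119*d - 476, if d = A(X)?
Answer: -11424/29 ≈ -393.93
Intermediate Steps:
X = -44 (X = 11*(-4) = -44)
A(F) = (4 + F)/(-14 + F)
d = 20/29 (d = (4 - 44)/(-14 - 44) = -40/(-58) = -1/58*(-40) = 20/29 ≈ 0.68966)
119*d - 476 = 119*(20/29) - 476 = 2380/29 - 476 = -11424/29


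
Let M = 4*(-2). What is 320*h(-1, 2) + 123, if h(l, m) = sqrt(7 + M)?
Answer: 123 + 320*I ≈ 123.0 + 320.0*I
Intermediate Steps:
M = -8
h(l, m) = I (h(l, m) = sqrt(7 - 8) = sqrt(-1) = I)
320*h(-1, 2) + 123 = 320*I + 123 = 123 + 320*I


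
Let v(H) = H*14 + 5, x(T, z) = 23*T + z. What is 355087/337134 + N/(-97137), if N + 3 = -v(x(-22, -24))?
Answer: 10664416237/10916061786 ≈ 0.97695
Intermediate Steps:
x(T, z) = z + 23*T
v(H) = 5 + 14*H (v(H) = 14*H + 5 = 5 + 14*H)
N = 7412 (N = -3 - (5 + 14*(-24 + 23*(-22))) = -3 - (5 + 14*(-24 - 506)) = -3 - (5 + 14*(-530)) = -3 - (5 - 7420) = -3 - 1*(-7415) = -3 + 7415 = 7412)
355087/337134 + N/(-97137) = 355087/337134 + 7412/(-97137) = 355087*(1/337134) + 7412*(-1/97137) = 355087/337134 - 7412/97137 = 10664416237/10916061786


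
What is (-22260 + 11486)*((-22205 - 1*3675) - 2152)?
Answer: 302016768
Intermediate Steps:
(-22260 + 11486)*((-22205 - 1*3675) - 2152) = -10774*((-22205 - 3675) - 2152) = -10774*(-25880 - 2152) = -10774*(-28032) = 302016768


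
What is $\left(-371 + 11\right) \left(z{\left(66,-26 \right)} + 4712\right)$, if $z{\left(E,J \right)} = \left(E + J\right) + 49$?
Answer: $-1728360$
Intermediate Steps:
$z{\left(E,J \right)} = 49 + E + J$
$\left(-371 + 11\right) \left(z{\left(66,-26 \right)} + 4712\right) = \left(-371 + 11\right) \left(\left(49 + 66 - 26\right) + 4712\right) = - 360 \left(89 + 4712\right) = \left(-360\right) 4801 = -1728360$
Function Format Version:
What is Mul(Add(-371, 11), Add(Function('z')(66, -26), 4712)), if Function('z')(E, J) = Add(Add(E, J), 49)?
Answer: -1728360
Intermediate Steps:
Function('z')(E, J) = Add(49, E, J)
Mul(Add(-371, 11), Add(Function('z')(66, -26), 4712)) = Mul(Add(-371, 11), Add(Add(49, 66, -26), 4712)) = Mul(-360, Add(89, 4712)) = Mul(-360, 4801) = -1728360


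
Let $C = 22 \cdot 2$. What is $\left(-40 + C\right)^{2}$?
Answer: $16$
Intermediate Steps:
$C = 44$
$\left(-40 + C\right)^{2} = \left(-40 + 44\right)^{2} = 4^{2} = 16$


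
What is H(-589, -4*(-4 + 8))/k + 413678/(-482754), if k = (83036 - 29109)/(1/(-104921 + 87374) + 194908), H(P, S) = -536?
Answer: -49186142815521499/25378299171557 ≈ -1938.1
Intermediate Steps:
k = 946257069/3420050675 (k = 53927/(1/(-17547) + 194908) = 53927/(-1/17547 + 194908) = 53927/(3420050675/17547) = 53927*(17547/3420050675) = 946257069/3420050675 ≈ 0.27668)
H(-589, -4*(-4 + 8))/k + 413678/(-482754) = -536/946257069/3420050675 + 413678/(-482754) = -536*3420050675/946257069 + 413678*(-1/482754) = -1833147161800/946257069 - 206839/241377 = -49186142815521499/25378299171557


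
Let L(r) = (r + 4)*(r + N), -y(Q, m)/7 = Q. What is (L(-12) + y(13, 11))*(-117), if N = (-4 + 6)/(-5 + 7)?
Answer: 351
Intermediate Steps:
y(Q, m) = -7*Q
N = 1 (N = 2/2 = 2*(½) = 1)
L(r) = (1 + r)*(4 + r) (L(r) = (r + 4)*(r + 1) = (4 + r)*(1 + r) = (1 + r)*(4 + r))
(L(-12) + y(13, 11))*(-117) = ((4 + (-12)² + 5*(-12)) - 7*13)*(-117) = ((4 + 144 - 60) - 91)*(-117) = (88 - 91)*(-117) = -3*(-117) = 351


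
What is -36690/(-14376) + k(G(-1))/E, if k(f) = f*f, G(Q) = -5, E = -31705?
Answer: 38763235/15193036 ≈ 2.5514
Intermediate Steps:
k(f) = f²
-36690/(-14376) + k(G(-1))/E = -36690/(-14376) + (-5)²/(-31705) = -36690*(-1/14376) + 25*(-1/31705) = 6115/2396 - 5/6341 = 38763235/15193036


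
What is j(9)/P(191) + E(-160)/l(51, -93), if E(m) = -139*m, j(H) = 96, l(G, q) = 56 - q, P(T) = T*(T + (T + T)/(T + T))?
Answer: 8495829/56918 ≈ 149.26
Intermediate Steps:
P(T) = T*(1 + T) (P(T) = T*(T + (2*T)/((2*T))) = T*(T + (2*T)*(1/(2*T))) = T*(T + 1) = T*(1 + T))
j(9)/P(191) + E(-160)/l(51, -93) = 96/((191*(1 + 191))) + (-139*(-160))/(56 - 1*(-93)) = 96/((191*192)) + 22240/(56 + 93) = 96/36672 + 22240/149 = 96*(1/36672) + 22240*(1/149) = 1/382 + 22240/149 = 8495829/56918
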